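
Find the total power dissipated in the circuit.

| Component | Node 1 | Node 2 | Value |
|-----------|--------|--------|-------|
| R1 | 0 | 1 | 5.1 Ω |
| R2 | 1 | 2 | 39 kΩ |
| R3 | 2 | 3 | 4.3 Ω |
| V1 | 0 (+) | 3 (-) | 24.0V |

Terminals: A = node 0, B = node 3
Nodal analysis, taking node 3 as the 0 V reference.
Source V1 fixes V_0 = 24 V.
KCL at each unknown node (sum of currents leaving = 0; resistances in Ω):
  Node 1: (V_1 - 24)/5.1 + (V_1 - V_2)/39000 = 0
  Node 2: (V_2 - V_1)/39000 + (V_2 - 0)/4.3 = 0
Collecting terms (coefficients in siemens):
  0.1961·V_1 - 0.00002564·V_2 = 4.706
  0.2326·V_2 - 0.00002564·V_1 = 0
Determinant D = (0.1961)(0.2326) - (-0.00002564)(-0.00002564) = 0.04561
V_1 = [(4.706)(0.2326) - (-0.00002564)(0)]/D = 24 V
V_2 = [(0.1961)(0) - (4.706)(-0.00002564)]/D = 0.002646 V
Power in each resistor, P = (ΔV)²/R:
  P_R1 = (24 - 24)²/5.1 = 0.00000193 W
  P_R2 = (24 - 0.002646)²/39000 = 0.01476 W
  P_R3 = (0.002646 - 0)²/4.3 = 0.000001628 W
P_total = P_R1 + P_R2 + P_R3 = 0.01477 W

Final answer: 0.01477 W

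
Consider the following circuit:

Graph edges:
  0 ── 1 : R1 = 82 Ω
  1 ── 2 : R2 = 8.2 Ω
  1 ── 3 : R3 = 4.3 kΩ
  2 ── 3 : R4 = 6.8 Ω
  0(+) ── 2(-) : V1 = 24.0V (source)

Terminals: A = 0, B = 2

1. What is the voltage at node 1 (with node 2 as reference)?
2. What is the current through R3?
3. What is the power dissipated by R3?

Nodal analysis, taking node 2 as the 0 V reference.
Source V1 fixes V_0 = 24 V.
KCL at each unknown node (sum of currents leaving = 0; resistances in Ω):
  Node 1: (V_1 - 24)/82 + (V_1 - 0)/8.2 + (V_1 - V_3)/4300 = 0
  Node 3: (V_3 - V_1)/4300 + (V_3 - 0)/6.8 = 0
Collecting terms (coefficients in siemens):
  0.1344·V_1 - 0.0002326·V_3 = 0.2927
  0.1473·V_3 - 0.0002326·V_1 = 0
Determinant D = (0.1344)(0.1473) - (-0.0002326)(-0.0002326) = 0.01979
V_1 = [(0.2927)(0.1473) - (-0.0002326)(0)]/D = 2.178 V
V_3 = [(0.1344)(0) - (0.2927)(-0.0002326)]/D = 0.003439 V
Part 1:
  Read off the nodal solution: V_1 = 2.178 V
Part 2:
  I_R3 = (V_1 - V_3)/R3 = (2.178 - 0.003439)/4300 = 0.0005057 A
  Magnitude: I_R3 = 0.0005057 A
Part 3:
  I_R3 = (V_1 - V_3)/R3 = (2.178 - 0.003439)/4300 = 0.0005057 A
  P_R3 = I_R3² × R3 = (0.0005057)² × 4300 = 0.0011 W

Final answers:
1. V_1 = 2.178 V
2. I_R3 = 0.0005057 A
3. P_R3 = 0.0011 W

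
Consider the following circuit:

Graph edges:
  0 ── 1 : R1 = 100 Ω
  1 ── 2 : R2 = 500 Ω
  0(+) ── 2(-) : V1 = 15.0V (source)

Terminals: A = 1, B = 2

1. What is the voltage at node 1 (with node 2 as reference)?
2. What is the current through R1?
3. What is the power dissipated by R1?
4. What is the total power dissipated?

Nodal analysis, taking node 2 as the 0 V reference.
Source V1 fixes V_0 = 15 V.
KCL at each unknown node (sum of currents leaving = 0; resistances in Ω):
  Node 1: (V_1 - 15)/100 + (V_1 - 0)/500 = 0
Collecting terms: 0.012 × V_1 = 0.15  =>  V_1 = 12.5 V
Part 1:
  Read off the nodal solution: V_1 = 12.5 V
Part 2:
  I_R1 = (V_0 - V_1)/R1 = (15 - 12.5)/100 = 0.025 A
  Magnitude: I_R1 = 0.025 A
Part 3:
  I_R1 = (V_0 - V_1)/R1 = (15 - 12.5)/100 = 0.025 A
  P_R1 = I_R1² × R1 = (0.025)² × 100 = 0.0625 W
Part 4:
  Power in each resistor, P = (ΔV)²/R:
    P_R1 = (15 - 12.5)²/100 = 0.0625 W
    P_R2 = (12.5 - 0)²/500 = 0.3125 W
  P_total = P_R1 + P_R2 = 0.375 W

Final answers:
1. V_1 = 12.5 V
2. I_R1 = 0.025 A
3. P_R1 = 0.0625 W
4. P_total = 0.375 W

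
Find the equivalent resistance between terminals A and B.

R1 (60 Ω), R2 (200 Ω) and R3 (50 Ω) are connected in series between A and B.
Reduce the network between node 0 (A) and node 3 (B) by series/parallel combination:
  Rs1 = R1 + R2 (series, joined only at node 1) = 60 + 200 = 260 Ω
  Rs2 = R3 + Rs1 (series, joined only at node 2) = 50 + 260 = 310 Ω
R_eq = 310 Ω

Final answer: 310 Ω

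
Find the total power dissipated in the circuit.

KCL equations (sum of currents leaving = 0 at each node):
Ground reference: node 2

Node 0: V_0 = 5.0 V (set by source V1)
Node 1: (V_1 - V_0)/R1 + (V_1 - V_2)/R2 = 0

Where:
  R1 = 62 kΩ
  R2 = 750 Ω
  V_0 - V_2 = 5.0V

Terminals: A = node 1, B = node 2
Nodal analysis, taking node 2 as the 0 V reference.
Source V1 fixes V_0 = 5 V.
KCL at each unknown node (sum of currents leaving = 0; resistances in Ω):
  Node 1: (V_1 - 5)/62000 + (V_1 - 0)/750 = 0
Collecting terms: 0.001349 × V_1 = 0.00008065  =>  V_1 = 0.05976 V
Power in each resistor, P = (ΔV)²/R:
  P_R1 = (5 - 0.05976)²/62000 = 0.0003936 W
  P_R2 = (0.05976 - 0)²/750 = 0.000004762 W
P_total = P_R1 + P_R2 = 0.0003984 W

Final answer: 0.0003984 W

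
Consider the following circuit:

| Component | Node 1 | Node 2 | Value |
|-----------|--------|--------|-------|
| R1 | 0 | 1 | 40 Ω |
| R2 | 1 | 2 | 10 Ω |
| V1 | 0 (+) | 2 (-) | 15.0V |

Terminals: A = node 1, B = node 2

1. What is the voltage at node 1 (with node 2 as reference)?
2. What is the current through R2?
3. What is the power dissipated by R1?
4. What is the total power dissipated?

Nodal analysis, taking node 2 as the 0 V reference.
Source V1 fixes V_0 = 15 V.
KCL at each unknown node (sum of currents leaving = 0; resistances in Ω):
  Node 1: (V_1 - 15)/40 + (V_1 - 0)/10 = 0
Collecting terms: 0.125 × V_1 = 0.375  =>  V_1 = 3 V
Part 1:
  Read off the nodal solution: V_1 = 3 V
Part 2:
  I_R2 = (V_1 - V_2)/R2 = (3 - 0)/10 = 0.3 A
  Magnitude: I_R2 = 0.3 A
Part 3:
  I_R1 = (V_0 - V_1)/R1 = (15 - 3)/40 = 0.3 A
  P_R1 = I_R1² × R1 = (0.3)² × 40 = 3.6 W
Part 4:
  Power in each resistor, P = (ΔV)²/R:
    P_R1 = (15 - 3)²/40 = 3.6 W
    P_R2 = (3 - 0)²/10 = 0.9 W
  P_total = P_R1 + P_R2 = 4.5 W

Final answers:
1. V_1 = 3 V
2. I_R2 = 0.3 A
3. P_R1 = 3.6 W
4. P_total = 4.5 W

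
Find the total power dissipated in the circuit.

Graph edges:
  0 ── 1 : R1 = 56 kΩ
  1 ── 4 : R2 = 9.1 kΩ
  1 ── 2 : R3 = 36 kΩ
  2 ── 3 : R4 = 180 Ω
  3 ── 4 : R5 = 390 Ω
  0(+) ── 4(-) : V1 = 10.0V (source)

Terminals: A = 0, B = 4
Nodal analysis, taking node 4 as the 0 V reference.
Source V1 fixes V_0 = 10 V.
KCL at each unknown node (sum of currents leaving = 0; resistances in Ω):
  Node 1: (V_1 - 10)/56000 + (V_1 - 0)/9100 + (V_1 - V_2)/36000 = 0
  Node 2: (V_2 - V_1)/36000 + (V_2 - V_3)/180 = 0
  Node 3: (V_3 - V_2)/180 + (V_3 - 0)/390 = 0
Collecting terms (coefficients in siemens):
  0.0001555·V_1 - 0.00002778·V_2 = 0.0001786
  0.005583·V_2 - 0.00002778·V_1 - 0.005556·V_3 = 0
  0.00812·V_3 - 0.005556·V_2 = 0
Solving these 3 simultaneous equations (Gaussian elimination) gives:
  V_1 = 1.151 V, V_2 = 0.01795 V, V_3 = 0.01228 V
Power in each resistor, P = (ΔV)²/R:
  P_R1 = (10 - 1.151)²/56000 = 0.001398 W
  P_R2 = (1.151 - 0)²/9100 = 0.0001457 W
  P_R3 = (1.151 - 0.01795)²/36000 = 0.00003569 W
  P_R4 = (0.01795 - 0.01228)²/180 = 0.0000001784 W
  P_R5 = (0.01228 - 0)²/390 = 0.0000003866 W
P_total = P_R1 + P_R2 + P_R3 + P_R4 + P_R5 = 0.00158 W

Final answer: 0.00158 W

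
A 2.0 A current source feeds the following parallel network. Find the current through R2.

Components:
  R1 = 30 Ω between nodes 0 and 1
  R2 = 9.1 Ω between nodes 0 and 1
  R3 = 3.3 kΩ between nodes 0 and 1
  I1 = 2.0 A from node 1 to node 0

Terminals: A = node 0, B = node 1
All resistors sit directly between nodes 0 and 1, so they are in parallel and share one voltage V; the full source current 2 A splits among them.
1/R_par = 1/30 + 1/9.1 + 1/3300 = 0.1435 S  =>  R_par = 6.967 Ω
V = I × R_par = 2 × 6.967 = 13.93 V
I_R2 = V/R2 = 13.93/9.1 = 1.531 A

Final answer: 1.531 A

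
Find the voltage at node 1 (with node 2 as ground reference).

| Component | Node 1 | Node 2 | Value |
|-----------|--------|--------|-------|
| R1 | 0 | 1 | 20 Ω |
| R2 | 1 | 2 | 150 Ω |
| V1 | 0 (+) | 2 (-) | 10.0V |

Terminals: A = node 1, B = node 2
Nodal analysis, taking node 2 as the 0 V reference.
Source V1 fixes V_0 = 10 V.
KCL at each unknown node (sum of currents leaving = 0; resistances in Ω):
  Node 1: (V_1 - 10)/20 + (V_1 - 0)/150 = 0
Collecting terms: 0.05667 × V_1 = 0.5  =>  V_1 = 8.824 V
The requested potential is V_1 = 8.824 V.

Final answer: V_1 = 8.824 V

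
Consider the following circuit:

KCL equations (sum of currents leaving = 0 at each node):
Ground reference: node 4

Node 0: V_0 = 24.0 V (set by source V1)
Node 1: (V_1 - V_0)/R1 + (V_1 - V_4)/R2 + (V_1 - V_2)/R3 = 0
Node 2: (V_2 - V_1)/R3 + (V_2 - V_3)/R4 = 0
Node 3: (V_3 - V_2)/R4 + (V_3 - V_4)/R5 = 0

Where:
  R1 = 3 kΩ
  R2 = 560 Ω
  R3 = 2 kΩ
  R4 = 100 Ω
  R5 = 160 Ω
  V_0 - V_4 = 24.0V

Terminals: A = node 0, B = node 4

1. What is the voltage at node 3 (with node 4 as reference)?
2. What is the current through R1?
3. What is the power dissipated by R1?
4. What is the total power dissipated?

Nodal analysis, taking node 4 as the 0 V reference.
Source V1 fixes V_0 = 24 V.
KCL at each unknown node (sum of currents leaving = 0; resistances in Ω):
  Node 1: (V_1 - 24)/3000 + (V_1 - 0)/560 + (V_1 - V_2)/2000 = 0
  Node 2: (V_2 - V_1)/2000 + (V_2 - V_3)/100 = 0
  Node 3: (V_3 - V_2)/100 + (V_3 - 0)/160 = 0
Collecting terms (coefficients in siemens):
  0.002619·V_1 - 0.0005·V_2 = 0.008
  0.0105·V_2 - 0.0005·V_1 - 0.01·V_3 = 0
  0.01625·V_3 - 0.01·V_2 = 0
Solving these 3 simultaneous equations (Gaussian elimination) gives:
  V_1 = 3.123 V, V_2 = 0.3593 V, V_3 = 0.2211 V
Part 1:
  Read off the nodal solution: V_3 = 0.2211 V
Part 2:
  I_R1 = (V_0 - V_1)/R1 = (24 - 3.123)/3000 = 0.006959 A
  Magnitude: I_R1 = 0.006959 A
Part 3:
  I_R1 = (V_0 - V_1)/R1 = (24 - 3.123)/3000 = 0.006959 A
  P_R1 = I_R1² × R1 = (0.006959)² × 3000 = 0.1453 W
Part 4:
  Power in each resistor, P = (ΔV)²/R:
    P_R1 = (24 - 3.123)²/3000 = 0.1453 W
    P_R2 = (3.123 - 0)²/560 = 0.01742 W
    P_R3 = (3.123 - 0.3593)²/2000 = 0.003819 W
    P_R4 = (0.3593 - 0.2211)²/100 = 0.000191 W
    P_R5 = (0.2211 - 0)²/160 = 0.0003056 W
  P_total = P_R1 + P_R2 + P_R3 + P_R4 + P_R5 = 0.167 W

Final answers:
1. V_3 = 0.2211 V
2. I_R1 = 0.006959 A
3. P_R1 = 0.1453 W
4. P_total = 0.167 W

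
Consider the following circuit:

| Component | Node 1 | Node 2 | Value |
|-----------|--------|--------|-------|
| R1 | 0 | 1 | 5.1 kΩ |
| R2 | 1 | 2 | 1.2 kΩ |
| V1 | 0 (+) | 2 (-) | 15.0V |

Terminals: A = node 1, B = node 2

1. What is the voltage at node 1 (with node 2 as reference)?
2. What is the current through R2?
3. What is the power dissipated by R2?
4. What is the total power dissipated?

Nodal analysis, taking node 2 as the 0 V reference.
Source V1 fixes V_0 = 15 V.
KCL at each unknown node (sum of currents leaving = 0; resistances in Ω):
  Node 1: (V_1 - 15)/5100 + (V_1 - 0)/1200 = 0
Collecting terms: 0.001029 × V_1 = 0.002941  =>  V_1 = 2.857 V
Part 1:
  Read off the nodal solution: V_1 = 2.857 V
Part 2:
  I_R2 = (V_1 - V_2)/R2 = (2.857 - 0)/1200 = 0.002381 A
  Magnitude: I_R2 = 0.002381 A
Part 3:
  I_R2 = (V_1 - V_2)/R2 = (2.857 - 0)/1200 = 0.002381 A
  P_R2 = I_R2² × R2 = (0.002381)² × 1200 = 0.006803 W
Part 4:
  Power in each resistor, P = (ΔV)²/R:
    P_R1 = (15 - 2.857)²/5100 = 0.02891 W
    P_R2 = (2.857 - 0)²/1200 = 0.006803 W
  P_total = P_R1 + P_R2 = 0.03571 W

Final answers:
1. V_1 = 2.857 V
2. I_R2 = 0.002381 A
3. P_R2 = 0.006803 W
4. P_total = 0.03571 W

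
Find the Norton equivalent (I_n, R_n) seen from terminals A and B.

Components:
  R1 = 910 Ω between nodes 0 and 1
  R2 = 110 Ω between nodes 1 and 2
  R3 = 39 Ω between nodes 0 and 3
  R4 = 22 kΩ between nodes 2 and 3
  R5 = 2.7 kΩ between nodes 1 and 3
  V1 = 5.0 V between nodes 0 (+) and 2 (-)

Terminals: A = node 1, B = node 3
Find the Thévenin equivalent first; then I_n = V_th/R_th and R_n = R_th.
Step 1 — V_th is the open-circuit voltage V_A - V_B (nothing connected across the terminals).
Nodal analysis, taking node 2 as the 0 V reference.
Source V1 fixes V_0 = 5 V.
KCL at each unknown node (sum of currents leaving = 0; resistances in Ω):
  Node 1: (V_1 - 5)/910 + (V_1 - 0)/110 + (V_1 - V_3)/2700 = 0
  Node 3: (V_3 - 5)/39 + (V_3 - 0)/22000 + (V_3 - V_1)/2700 = 0
Collecting terms (coefficients in siemens):
  0.01056·V_1 - 0.0003704·V_3 = 0.005495
  0.02606·V_3 - 0.0003704·V_1 = 0.1282
Determinant D = (0.01056)(0.02606) - (-0.0003704)(-0.0003704) = 0.000275
V_1 = [(0.005495)(0.02606) - (-0.0003704)(0.1282)]/D = 0.6932 V
V_3 = [(0.01056)(0.1282) - (0.005495)(-0.0003704)]/D = 4.93 V
V_th = V_1 - V_3 = 0.6932 - 4.93 = -4.237 V
Step 2 — R_th: zero the source — replace V1 by a short circuit (node 2 merges into node 0) — and find the resistance seen between A (node 1) and B (node 3).
Reduce the network between node 1 (A) and node 3 (B) by series/parallel combination:
  Rp1 = R1 ‖ R2 (parallel, both between nodes 0 and 1) = 1/(1/910 + 1/110) = 98.14 Ω
  Rp2 = R3 ‖ R4 (parallel, both between nodes 0 and 3) = 1/(1/39 + 1/22000) = 38.93 Ω
  Rs1 = Rp1 + Rp2 (series, joined only at node 0) = 98.14 + 38.93 = 137.1 Ω
  Rp3 = R5 ‖ Rs1 (parallel, both between nodes 1 and 3) = 1/(1/2700 + 1/137.1) = 130.4 Ω
R_th = 130.4 Ω
I_n = V_th/R_th = -4.237/130.4 = -0.03248 A, and R_n = R_th = 130.4 Ω

Final answer: I_n = -0.03248 A, R_n = 130.4 Ω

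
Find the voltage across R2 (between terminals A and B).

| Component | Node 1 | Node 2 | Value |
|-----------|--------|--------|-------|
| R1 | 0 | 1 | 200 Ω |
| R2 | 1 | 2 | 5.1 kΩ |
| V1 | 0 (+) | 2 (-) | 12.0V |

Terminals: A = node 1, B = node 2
R1 and R2 are in series across V1 (node 0 → node 1 → node 2), and the output A–B is taken across R2, so this is a voltage divider.
Series current: I = V1/(R1 + R2) = 12/(200 + 5100) = 12/5300 = 0.002264 A
V_R2 = I × R2 = V1 × R2/(R1 + R2) = 12 × 5100/5300 = 11.55 V

Final answer: 11.55 V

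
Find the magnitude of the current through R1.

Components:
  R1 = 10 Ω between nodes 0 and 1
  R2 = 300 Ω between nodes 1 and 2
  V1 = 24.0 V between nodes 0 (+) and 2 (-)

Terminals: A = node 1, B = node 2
Nodal analysis, taking node 2 as the 0 V reference.
Source V1 fixes V_0 = 24 V.
KCL at each unknown node (sum of currents leaving = 0; resistances in Ω):
  Node 1: (V_1 - 24)/10 + (V_1 - 0)/300 = 0
Collecting terms: 0.1033 × V_1 = 2.4  =>  V_1 = 23.23 V
I_R1 = (V_0 - V_1)/R1 = (24 - 23.23)/10 = 0.07742 A
|I_R1| = 0.07742 A

Final answer: |I_R1| = 0.07742 A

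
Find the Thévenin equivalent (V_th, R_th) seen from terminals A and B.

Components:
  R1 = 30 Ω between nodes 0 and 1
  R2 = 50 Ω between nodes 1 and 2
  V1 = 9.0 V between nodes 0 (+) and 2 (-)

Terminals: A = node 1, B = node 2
Step 1 — V_th is the open-circuit voltage V_A - V_B (nothing connected across the terminals).
Nodal analysis, taking node 2 as the 0 V reference.
Source V1 fixes V_0 = 9 V.
KCL at each unknown node (sum of currents leaving = 0; resistances in Ω):
  Node 1: (V_1 - 9)/30 + (V_1 - 0)/50 = 0
Collecting terms: 0.05333 × V_1 = 0.3  =>  V_1 = 5.625 V
V_th = V_1 - V_2 = 5.625 - 0 = 5.625 V
Step 2 — R_th: zero the source — replace V1 by a short circuit (node 2 merges into node 0) — and find the resistance seen between A (node 1) and B (node 0).
Reduce the network between node 1 (A) and node 0 (B) by series/parallel combination:
  Rp1 = R1 ‖ R2 (parallel, both between nodes 0 and 1) = 1/(1/30 + 1/50) = 18.75 Ω
R_th = 18.75 Ω

Final answer: V_th = 5.625 V, R_th = 18.75 Ω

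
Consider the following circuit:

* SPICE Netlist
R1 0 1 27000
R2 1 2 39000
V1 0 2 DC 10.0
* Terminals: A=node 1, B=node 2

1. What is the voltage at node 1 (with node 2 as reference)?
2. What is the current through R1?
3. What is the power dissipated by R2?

Nodal analysis, taking node 2 as the 0 V reference.
Source V1 fixes V_0 = 10 V.
KCL at each unknown node (sum of currents leaving = 0; resistances in Ω):
  Node 1: (V_1 - 10)/27000 + (V_1 - 0)/39000 = 0
Collecting terms: 0.00006268 × V_1 = 0.0003704  =>  V_1 = 5.909 V
Part 1:
  Read off the nodal solution: V_1 = 5.909 V
Part 2:
  I_R1 = (V_0 - V_1)/R1 = (10 - 5.909)/27000 = 0.0001515 A
  Magnitude: I_R1 = 0.0001515 A
Part 3:
  I_R2 = (V_1 - V_2)/R2 = (5.909 - 0)/39000 = 0.0001515 A
  P_R2 = I_R2² × R2 = (0.0001515)² × 39000 = 0.0008953 W

Final answers:
1. V_1 = 5.909 V
2. I_R1 = 0.0001515 A
3. P_R2 = 0.0008953 W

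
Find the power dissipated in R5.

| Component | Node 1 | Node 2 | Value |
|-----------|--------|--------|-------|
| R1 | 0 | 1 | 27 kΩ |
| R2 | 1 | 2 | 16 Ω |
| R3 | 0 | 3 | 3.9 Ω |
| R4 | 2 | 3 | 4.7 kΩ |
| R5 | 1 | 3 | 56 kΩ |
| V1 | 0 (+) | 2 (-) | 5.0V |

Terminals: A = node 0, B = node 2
Nodal analysis, taking node 2 as the 0 V reference.
Source V1 fixes V_0 = 5 V.
KCL at each unknown node (sum of currents leaving = 0; resistances in Ω):
  Node 1: (V_1 - 5)/27000 + (V_1 - 0)/16 + (V_1 - V_3)/56000 = 0
  Node 3: (V_3 - 5)/3.9 + (V_3 - 0)/4700 + (V_3 - V_1)/56000 = 0
Collecting terms (coefficients in siemens):
  0.06255·V_1 - 0.00001786·V_3 = 0.0001852
  0.2566·V_3 - 0.00001786·V_1 = 1.282
Determinant D = (0.06255)(0.2566) - (-0.00001786)(-0.00001786) = 0.01605
V_1 = [(0.0001852)(0.2566) - (-0.00001786)(1.282)]/D = 0.004386 V
V_3 = [(0.06255)(1.282) - (0.0001852)(-0.00001786)]/D = 4.996 V
I_R5 = (V_1 - V_3)/R5 = (0.004386 - 4.996)/56000 = -0.00008913 A
P_R5 = I_R5² × R5 = (-0.00008913)² × 56000 = 0.0004448 W

Final answer: 0.0004448 W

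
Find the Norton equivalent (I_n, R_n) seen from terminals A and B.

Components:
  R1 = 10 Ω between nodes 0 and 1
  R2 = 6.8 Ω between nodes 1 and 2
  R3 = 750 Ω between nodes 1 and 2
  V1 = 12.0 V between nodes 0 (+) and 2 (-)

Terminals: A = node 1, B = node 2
Find the Thévenin equivalent first; then I_n = V_th/R_th and R_n = R_th.
Step 1 — V_th is the open-circuit voltage V_A - V_B (nothing connected across the terminals).
Nodal analysis, taking node 2 as the 0 V reference.
Source V1 fixes V_0 = 12 V.
KCL at each unknown node (sum of currents leaving = 0; resistances in Ω):
  Node 1: (V_1 - 12)/10 + (V_1 - 0)/6.8 + (V_1 - 0)/750 = 0
Collecting terms: 0.2484 × V_1 = 1.2  =>  V_1 = 4.831 V
V_th = V_1 - V_2 = 4.831 - 0 = 4.831 V
Step 2 — R_th: zero the source — replace V1 by a short circuit (node 2 merges into node 0) — and find the resistance seen between A (node 1) and B (node 0).
Reduce the network between node 1 (A) and node 0 (B) by series/parallel combination:
  Rp1 = R1 ‖ R2 ‖ R3 (parallel, all between nodes 0 and 1) = 1/(1/10 + 1/6.8 + 1/750) = 4.026 Ω
R_th = 4.026 Ω
I_n = V_th/R_th = 4.831/4.026 = 1.2 A, and R_n = R_th = 4.026 Ω

Final answer: I_n = 1.2 A, R_n = 4.026 Ω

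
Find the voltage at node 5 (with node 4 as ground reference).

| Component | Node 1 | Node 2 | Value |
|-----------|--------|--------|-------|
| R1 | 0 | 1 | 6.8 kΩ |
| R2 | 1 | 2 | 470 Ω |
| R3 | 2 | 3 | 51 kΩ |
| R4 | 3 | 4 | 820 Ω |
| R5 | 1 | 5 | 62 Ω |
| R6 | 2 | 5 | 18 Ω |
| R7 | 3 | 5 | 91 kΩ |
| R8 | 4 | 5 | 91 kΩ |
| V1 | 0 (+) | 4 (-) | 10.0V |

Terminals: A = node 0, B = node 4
Nodal analysis, taking node 4 as the 0 V reference.
Source V1 fixes V_0 = 10 V.
KCL at each unknown node (sum of currents leaving = 0; resistances in Ω):
  Node 1: (V_1 - 10)/6800 + (V_1 - V_2)/470 + (V_1 - V_5)/62 = 0
  Node 2: (V_2 - V_1)/470 + (V_2 - V_3)/51000 + (V_2 - V_5)/18 = 0
  Node 3: (V_3 - V_2)/51000 + (V_3 - 0)/820 + (V_3 - V_5)/91000 = 0
  Node 5: (V_5 - V_1)/62 + (V_5 - V_2)/18 + (V_5 - V_3)/91000 + (V_5 - 0)/91000 = 0
Collecting terms (coefficients in siemens):
  0.0184·V_1 - 0.002128·V_2 - 0.01613·V_5 = 0.001471
  0.0577·V_2 - 0.002128·V_1 - 0.00001961·V_3 - 0.05556·V_5 = 0
  0.00125·V_3 - 0.00001961·V_2 - 0.00001099·V_5 = 0
  0.07171·V_5 - 0.01613·V_1 - 0.05556·V_2 - 0.00001099·V_3 = 0
Solving these 4 simultaneous equations (Gaussian elimination) gives:
  V_1 = 7.831 V, V_2 = 7.811 V, V_3 = 0.1912 V, V_5 = 7.813 V
The requested potential is V_5 = 7.813 V.

Final answer: V_5 = 7.813 V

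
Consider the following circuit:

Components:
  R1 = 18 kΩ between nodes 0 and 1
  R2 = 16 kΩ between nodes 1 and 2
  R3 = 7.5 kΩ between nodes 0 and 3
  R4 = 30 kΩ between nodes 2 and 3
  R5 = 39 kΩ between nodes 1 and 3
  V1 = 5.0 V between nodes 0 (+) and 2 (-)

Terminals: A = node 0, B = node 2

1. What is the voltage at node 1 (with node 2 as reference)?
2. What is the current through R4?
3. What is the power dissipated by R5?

Nodal analysis, taking node 2 as the 0 V reference.
Source V1 fixes V_0 = 5 V.
KCL at each unknown node (sum of currents leaving = 0; resistances in Ω):
  Node 1: (V_1 - 5)/18000 + (V_1 - 0)/16000 + (V_1 - V_3)/39000 = 0
  Node 3: (V_3 - 5)/7500 + (V_3 - 0)/30000 + (V_3 - V_1)/39000 = 0
Collecting terms (coefficients in siemens):
  0.0001437·V_1 - 0.00002564·V_3 = 0.0002778
  0.0001923·V_3 - 0.00002564·V_1 = 0.0006667
Determinant D = (0.0001437)(0.0001923) - (-0.00002564)(-0.00002564) = 0.00000002698
V_1 = [(0.0002778)(0.0001923) - (-0.00002564)(0.0006667)]/D = 2.614 V
V_3 = [(0.0001437)(0.0006667) - (0.0002778)(-0.00002564)]/D = 3.815 V
Part 1:
  Read off the nodal solution: V_1 = 2.614 V
Part 2:
  I_R4 = (V_2 - V_3)/R4 = (0 - 3.815)/30000 = -0.0001272 A
  Magnitude: I_R4 = 0.0001272 A
Part 3:
  I_R5 = (V_1 - V_3)/R5 = (2.614 - 3.815)/39000 = -0.0000308 A
  P_R5 = I_R5² × R5 = (-0.0000308)² × 39000 = 0.000037 W

Final answers:
1. V_1 = 2.614 V
2. I_R4 = 0.0001272 A
3. P_R5 = 3.7e-05 W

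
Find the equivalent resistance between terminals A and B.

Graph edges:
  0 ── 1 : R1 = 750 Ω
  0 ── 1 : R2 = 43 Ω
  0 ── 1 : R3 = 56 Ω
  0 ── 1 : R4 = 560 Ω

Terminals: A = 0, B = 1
Reduce the network between node 0 (A) and node 1 (B) by series/parallel combination:
  Rp1 = R1 ‖ R2 ‖ R3 ‖ R4 (parallel, all between nodes 0 and 1) = 1/(1/750 + 1/43 + 1/56 + 1/560) = 22.61 Ω
R_eq = 22.61 Ω

Final answer: 22.61 Ω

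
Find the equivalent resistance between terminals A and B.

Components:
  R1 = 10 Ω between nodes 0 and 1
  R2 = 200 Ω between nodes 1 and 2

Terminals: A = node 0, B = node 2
Reduce the network between node 0 (A) and node 2 (B) by series/parallel combination:
  Rs1 = R1 + R2 (series, joined only at node 1) = 10 + 200 = 210 Ω
R_eq = 210 Ω

Final answer: 210 Ω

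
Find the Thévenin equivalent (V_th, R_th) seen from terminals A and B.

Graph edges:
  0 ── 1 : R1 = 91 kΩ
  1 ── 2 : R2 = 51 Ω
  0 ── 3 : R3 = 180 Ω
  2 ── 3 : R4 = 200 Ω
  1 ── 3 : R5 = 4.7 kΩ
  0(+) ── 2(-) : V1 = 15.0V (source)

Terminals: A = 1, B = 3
Step 1 — V_th is the open-circuit voltage V_A - V_B (nothing connected across the terminals).
Nodal analysis, taking node 2 as the 0 V reference.
Source V1 fixes V_0 = 15 V.
KCL at each unknown node (sum of currents leaving = 0; resistances in Ω):
  Node 1: (V_1 - 15)/91000 + (V_1 - 0)/51 + (V_1 - V_3)/4700 = 0
  Node 3: (V_3 - 15)/180 + (V_3 - 0)/200 + (V_3 - V_1)/4700 = 0
Collecting terms (coefficients in siemens):
  0.01983·V_1 - 0.0002128·V_3 = 0.0001648
  0.01077·V_3 - 0.0002128·V_1 = 0.08333
Determinant D = (0.01983)(0.01077) - (-0.0002128)(-0.0002128) = 0.0002135
V_1 = [(0.0001648)(0.01077) - (-0.0002128)(0.08333)]/D = 0.09136 V
V_3 = [(0.01983)(0.08333) - (0.0001648)(-0.0002128)]/D = 7.741 V
V_th = V_1 - V_3 = 0.09136 - 7.741 = -7.649 V
Step 2 — R_th: zero the source — replace V1 by a short circuit (node 2 merges into node 0) — and find the resistance seen between A (node 1) and B (node 3).
Reduce the network between node 1 (A) and node 3 (B) by series/parallel combination:
  Rp1 = R1 ‖ R2 (parallel, both between nodes 0 and 1) = 1/(1/91000 + 1/51) = 50.97 Ω
  Rp2 = R3 ‖ R4 (parallel, both between nodes 0 and 3) = 1/(1/180 + 1/200) = 94.74 Ω
  Rs1 = Rp1 + Rp2 (series, joined only at node 0) = 50.97 + 94.74 = 145.7 Ω
  Rp3 = R5 ‖ Rs1 (parallel, both between nodes 1 and 3) = 1/(1/4700 + 1/145.7) = 141.3 Ω
R_th = 141.3 Ω

Final answer: V_th = -7.649 V, R_th = 141.3 Ω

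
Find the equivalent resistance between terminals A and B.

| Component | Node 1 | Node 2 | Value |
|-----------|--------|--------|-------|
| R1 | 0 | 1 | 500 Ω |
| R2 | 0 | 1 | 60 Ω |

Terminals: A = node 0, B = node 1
Reduce the network between node 0 (A) and node 1 (B) by series/parallel combination:
  Rp1 = R1 ‖ R2 (parallel, both between nodes 0 and 1) = 1/(1/500 + 1/60) = 53.57 Ω
R_eq = 53.57 Ω

Final answer: 53.57 Ω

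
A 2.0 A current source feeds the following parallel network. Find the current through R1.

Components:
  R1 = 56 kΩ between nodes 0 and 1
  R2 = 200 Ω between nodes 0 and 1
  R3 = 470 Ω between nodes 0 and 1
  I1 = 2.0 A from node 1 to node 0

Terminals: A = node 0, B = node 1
All resistors sit directly between nodes 0 and 1, so they are in parallel and share one voltage V; the full source current 2 A splits among them.
1/R_par = 1/56000 + 1/200 + 1/470 = 0.007146 S  =>  R_par = 139.9 Ω
V = I × R_par = 2 × 139.9 = 279.9 V
I_R1 = V/R1 = 279.9/56000 = 0.004998 A

Final answer: 0.004998 A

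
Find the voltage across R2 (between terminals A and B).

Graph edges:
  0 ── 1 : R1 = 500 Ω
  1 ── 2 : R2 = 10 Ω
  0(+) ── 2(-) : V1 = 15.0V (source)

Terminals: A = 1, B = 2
R1 and R2 are in series across V1 (node 0 → node 1 → node 2), and the output A–B is taken across R2, so this is a voltage divider.
Series current: I = V1/(R1 + R2) = 15/(500 + 10) = 15/510 = 0.02941 A
V_R2 = I × R2 = V1 × R2/(R1 + R2) = 15 × 10/510 = 0.2941 V

Final answer: 0.2941 V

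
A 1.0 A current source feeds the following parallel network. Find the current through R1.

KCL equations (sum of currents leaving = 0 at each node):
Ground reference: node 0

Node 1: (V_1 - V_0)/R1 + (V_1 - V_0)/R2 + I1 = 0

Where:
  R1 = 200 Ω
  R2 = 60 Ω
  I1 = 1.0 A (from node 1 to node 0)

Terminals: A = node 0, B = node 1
All resistors sit directly between nodes 0 and 1, so they are in parallel and share one voltage V; the full source current 1 A splits among them.
1/R_par = 1/200 + 1/60 = 0.02167 S  =>  R_par = 46.15 Ω
V = I × R_par = 1 × 46.15 = 46.15 V
I_R1 = V/R1 = 46.15/200 = 0.2308 A

Final answer: 0.2308 A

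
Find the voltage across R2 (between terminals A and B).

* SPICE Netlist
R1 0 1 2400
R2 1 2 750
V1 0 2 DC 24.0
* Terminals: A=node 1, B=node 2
R1 and R2 are in series across V1 (node 0 → node 1 → node 2), and the output A–B is taken across R2, so this is a voltage divider.
Series current: I = V1/(R1 + R2) = 24/(2400 + 750) = 24/3150 = 0.007619 A
V_R2 = I × R2 = V1 × R2/(R1 + R2) = 24 × 750/3150 = 5.714 V

Final answer: 5.714 V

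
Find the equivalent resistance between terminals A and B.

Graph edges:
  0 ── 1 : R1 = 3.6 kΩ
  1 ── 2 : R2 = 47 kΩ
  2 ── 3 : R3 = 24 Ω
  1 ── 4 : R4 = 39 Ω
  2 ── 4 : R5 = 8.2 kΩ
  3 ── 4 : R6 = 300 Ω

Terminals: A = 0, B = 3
The network is not a plain series/parallel combination. Inject a 1 A test current into terminal A (node 0) and return it from terminal B (node 3); then R_eq = V_A / (1 A).
Nodal analysis, taking node 3 as the 0 V reference.
Current source I_test pushes 1 A into node 0 and draws it out of node 3.
KCL at each unknown node (sum of currents leaving = 0; resistances in Ω):
  Node 0: (V_0 - V_1)/3600 - 1 = 0
  Node 1: (V_1 - V_0)/3600 + (V_1 - V_2)/47000 + (V_1 - V_4)/39 = 0
  Node 2: (V_2 - V_1)/47000 + (V_2 - 0)/24 + (V_2 - V_4)/8200 = 0
  Node 4: (V_4 - V_1)/39 + (V_4 - V_2)/8200 + (V_4 - 0)/300 = 0
Collecting terms (coefficients in siemens):
  0.0002778·V_0 - 0.0002778·V_1 = 1
  0.02594·V_1 - 0.0002778·V_0 - 0.00002128·V_2 - 0.02564·V_4 = 0
  0.04181·V_2 - 0.00002128·V_1 - 0.000122·V_4 = 0
  0.0291·V_4 - 0.02564·V_1 - 0.000122·V_2 = 0
Solving these 4 simultaneous equations (Gaussian elimination) gives:
  V_0 = 3926 V, V_1 = 326.2 V, V_2 = 1.004 V, V_4 = 287.4 V
R_eq = V_0 / 1 A = 3926 Ω = 3.926 kΩ

Final answer: 3.926 kΩ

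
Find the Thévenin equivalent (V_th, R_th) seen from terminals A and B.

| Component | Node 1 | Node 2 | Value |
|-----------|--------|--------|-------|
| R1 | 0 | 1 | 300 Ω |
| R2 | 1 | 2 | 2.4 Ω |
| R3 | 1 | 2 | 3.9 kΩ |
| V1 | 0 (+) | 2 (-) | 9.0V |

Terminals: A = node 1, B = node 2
Step 1 — V_th is the open-circuit voltage V_A - V_B (nothing connected across the terminals).
Nodal analysis, taking node 2 as the 0 V reference.
Source V1 fixes V_0 = 9 V.
KCL at each unknown node (sum of currents leaving = 0; resistances in Ω):
  Node 1: (V_1 - 9)/300 + (V_1 - 0)/2.4 + (V_1 - 0)/3900 = 0
Collecting terms: 0.4203 × V_1 = 0.03  =>  V_1 = 0.07138 V
V_th = V_1 - V_2 = 0.07138 - 0 = 0.07138 V
Step 2 — R_th: zero the source — replace V1 by a short circuit (node 2 merges into node 0) — and find the resistance seen between A (node 1) and B (node 0).
Reduce the network between node 1 (A) and node 0 (B) by series/parallel combination:
  Rp1 = R1 ‖ R2 ‖ R3 (parallel, all between nodes 0 and 1) = 1/(1/300 + 1/2.4 + 1/3900) = 2.379 Ω
R_th = 2.379 Ω

Final answer: V_th = 0.07138 V, R_th = 2.379 Ω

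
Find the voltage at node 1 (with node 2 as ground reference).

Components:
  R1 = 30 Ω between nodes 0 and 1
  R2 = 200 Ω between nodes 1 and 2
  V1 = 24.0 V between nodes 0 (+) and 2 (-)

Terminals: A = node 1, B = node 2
Nodal analysis, taking node 2 as the 0 V reference.
Source V1 fixes V_0 = 24 V.
KCL at each unknown node (sum of currents leaving = 0; resistances in Ω):
  Node 1: (V_1 - 24)/30 + (V_1 - 0)/200 = 0
Collecting terms: 0.03833 × V_1 = 0.8  =>  V_1 = 20.87 V
The requested potential is V_1 = 20.87 V.

Final answer: V_1 = 20.87 V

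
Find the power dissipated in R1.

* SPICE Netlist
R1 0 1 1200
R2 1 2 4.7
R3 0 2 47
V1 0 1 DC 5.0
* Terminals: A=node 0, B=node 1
Nodal analysis, taking node 1 as the 0 V reference.
Source V1 fixes V_0 = 5 V.
KCL at each unknown node (sum of currents leaving = 0; resistances in Ω):
  Node 2: (V_2 - 0)/4.7 + (V_2 - 5)/47 = 0
Collecting terms: 0.234 × V_2 = 0.1064  =>  V_2 = 0.4545 V
I_R1 = (V_0 - V_1)/R1 = (5 - 0)/1200 = 0.004167 A
P_R1 = I_R1² × R1 = (0.004167)² × 1200 = 0.02083 W

Final answer: 0.02083 W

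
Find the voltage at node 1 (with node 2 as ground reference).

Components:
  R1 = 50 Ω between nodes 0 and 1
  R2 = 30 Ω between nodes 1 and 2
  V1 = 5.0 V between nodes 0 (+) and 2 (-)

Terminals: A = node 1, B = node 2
Nodal analysis, taking node 2 as the 0 V reference.
Source V1 fixes V_0 = 5 V.
KCL at each unknown node (sum of currents leaving = 0; resistances in Ω):
  Node 1: (V_1 - 5)/50 + (V_1 - 0)/30 = 0
Collecting terms: 0.05333 × V_1 = 0.1  =>  V_1 = 1.875 V
The requested potential is V_1 = 1.875 V.

Final answer: V_1 = 1.875 V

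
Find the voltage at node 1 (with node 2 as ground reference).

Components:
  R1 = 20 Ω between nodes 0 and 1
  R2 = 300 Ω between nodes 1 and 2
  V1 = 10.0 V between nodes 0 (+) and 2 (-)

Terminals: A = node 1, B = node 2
Nodal analysis, taking node 2 as the 0 V reference.
Source V1 fixes V_0 = 10 V.
KCL at each unknown node (sum of currents leaving = 0; resistances in Ω):
  Node 1: (V_1 - 10)/20 + (V_1 - 0)/300 = 0
Collecting terms: 0.05333 × V_1 = 0.5  =>  V_1 = 9.375 V
The requested potential is V_1 = 9.375 V.

Final answer: V_1 = 9.375 V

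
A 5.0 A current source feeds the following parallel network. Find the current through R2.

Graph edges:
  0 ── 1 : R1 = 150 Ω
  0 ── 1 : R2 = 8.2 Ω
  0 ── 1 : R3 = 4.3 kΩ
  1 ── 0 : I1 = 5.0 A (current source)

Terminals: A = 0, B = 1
All resistors sit directly between nodes 0 and 1, so they are in parallel and share one voltage V; the full source current 5 A splits among them.
1/R_par = 1/150 + 1/8.2 + 1/4300 = 0.1289 S  =>  R_par = 7.761 Ω
V = I × R_par = 5 × 7.761 = 38.8 V
I_R2 = V/R2 = 38.8/8.2 = 4.732 A

Final answer: 4.732 A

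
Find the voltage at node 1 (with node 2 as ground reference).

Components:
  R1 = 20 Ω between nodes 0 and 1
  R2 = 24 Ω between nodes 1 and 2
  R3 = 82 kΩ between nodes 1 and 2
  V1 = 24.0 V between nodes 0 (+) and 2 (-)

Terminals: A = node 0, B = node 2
Nodal analysis, taking node 2 as the 0 V reference.
Source V1 fixes V_0 = 24 V.
KCL at each unknown node (sum of currents leaving = 0; resistances in Ω):
  Node 1: (V_1 - 24)/20 + (V_1 - 0)/24 + (V_1 - 0)/82000 = 0
Collecting terms: 0.09168 × V_1 = 1.2  =>  V_1 = 13.09 V
The requested potential is V_1 = 13.09 V.

Final answer: V_1 = 13.09 V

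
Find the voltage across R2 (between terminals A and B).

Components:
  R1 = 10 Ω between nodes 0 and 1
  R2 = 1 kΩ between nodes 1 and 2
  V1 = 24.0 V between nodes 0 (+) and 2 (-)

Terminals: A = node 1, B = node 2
R1 and R2 are in series across V1 (node 0 → node 1 → node 2), and the output A–B is taken across R2, so this is a voltage divider.
Series current: I = V1/(R1 + R2) = 24/(10 + 1000) = 24/1010 = 0.02376 A
V_R2 = I × R2 = V1 × R2/(R1 + R2) = 24 × 1000/1010 = 23.76 V

Final answer: 23.76 V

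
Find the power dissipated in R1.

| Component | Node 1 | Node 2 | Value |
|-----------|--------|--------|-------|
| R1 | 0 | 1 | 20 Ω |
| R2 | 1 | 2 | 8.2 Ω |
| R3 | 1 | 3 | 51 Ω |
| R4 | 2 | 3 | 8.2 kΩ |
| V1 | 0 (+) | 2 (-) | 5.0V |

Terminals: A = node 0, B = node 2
Nodal analysis, taking node 2 as the 0 V reference.
Source V1 fixes V_0 = 5 V.
KCL at each unknown node (sum of currents leaving = 0; resistances in Ω):
  Node 1: (V_1 - 5)/20 + (V_1 - 0)/8.2 + (V_1 - V_3)/51 = 0
  Node 3: (V_3 - V_1)/51 + (V_3 - 0)/8200 = 0
Collecting terms (coefficients in siemens):
  0.1916·V_1 - 0.01961·V_3 = 0.25
  0.01973·V_3 - 0.01961·V_1 = 0
Determinant D = (0.1916)(0.01973) - (-0.01961)(-0.01961) = 0.003395
V_1 = [(0.25)(0.01973) - (-0.01961)(0)]/D = 1.453 V
V_3 = [(0.1916)(0) - (0.25)(-0.01961)]/D = 1.444 V
I_R1 = (V_0 - V_1)/R1 = (5 - 1.453)/20 = 0.1774 A
P_R1 = I_R1² × R1 = (0.1774)² × 20 = 0.6291 W

Final answer: 0.6291 W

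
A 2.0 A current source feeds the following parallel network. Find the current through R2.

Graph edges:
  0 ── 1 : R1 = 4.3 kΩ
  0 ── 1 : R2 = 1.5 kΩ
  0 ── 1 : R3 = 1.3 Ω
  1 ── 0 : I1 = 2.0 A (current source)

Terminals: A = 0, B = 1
All resistors sit directly between nodes 0 and 1, so they are in parallel and share one voltage V; the full source current 2 A splits among them.
1/R_par = 1/4300 + 1/1500 + 1/1.3 = 0.7701 S  =>  R_par = 1.298 Ω
V = I × R_par = 2 × 1.298 = 2.597 V
I_R2 = V/R2 = 2.597/1500 = 0.001731 A

Final answer: 0.001731 A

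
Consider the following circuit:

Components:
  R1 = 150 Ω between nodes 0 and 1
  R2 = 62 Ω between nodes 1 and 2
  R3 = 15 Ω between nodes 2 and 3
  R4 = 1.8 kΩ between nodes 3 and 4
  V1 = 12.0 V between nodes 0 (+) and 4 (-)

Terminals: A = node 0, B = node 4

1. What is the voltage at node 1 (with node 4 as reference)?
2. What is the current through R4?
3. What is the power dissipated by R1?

Nodal analysis, taking node 4 as the 0 V reference.
Source V1 fixes V_0 = 12 V.
KCL at each unknown node (sum of currents leaving = 0; resistances in Ω):
  Node 1: (V_1 - 12)/150 + (V_1 - V_2)/62 = 0
  Node 2: (V_2 - V_1)/62 + (V_2 - V_3)/15 = 0
  Node 3: (V_3 - V_2)/15 + (V_3 - 0)/1800 = 0
Collecting terms (coefficients in siemens):
  0.0228·V_1 - 0.01613·V_2 = 0.08
  0.0828·V_2 - 0.01613·V_1 - 0.06667·V_3 = 0
  0.06722·V_3 - 0.06667·V_2 = 0
Solving these 3 simultaneous equations (Gaussian elimination) gives:
  V_1 = 11.11 V, V_2 = 10.74 V, V_3 = 10.66 V
Part 1:
  Read off the nodal solution: V_1 = 11.11 V
Part 2:
  I_R4 = (V_3 - V_4)/R4 = (10.66 - 0)/1800 = 0.00592 A
  Magnitude: I_R4 = 0.00592 A
Part 3:
  I_R1 = (V_0 - V_1)/R1 = (12 - 11.11)/150 = 0.00592 A
  P_R1 = I_R1² × R1 = (0.00592)² × 150 = 0.005257 W

Final answers:
1. V_1 = 11.11 V
2. I_R4 = 0.00592 A
3. P_R1 = 0.005257 W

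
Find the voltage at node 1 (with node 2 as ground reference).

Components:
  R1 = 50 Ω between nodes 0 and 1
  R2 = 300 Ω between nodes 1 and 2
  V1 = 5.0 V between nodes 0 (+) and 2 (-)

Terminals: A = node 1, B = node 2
Nodal analysis, taking node 2 as the 0 V reference.
Source V1 fixes V_0 = 5 V.
KCL at each unknown node (sum of currents leaving = 0; resistances in Ω):
  Node 1: (V_1 - 5)/50 + (V_1 - 0)/300 = 0
Collecting terms: 0.02333 × V_1 = 0.1  =>  V_1 = 4.286 V
The requested potential is V_1 = 4.286 V.

Final answer: V_1 = 4.286 V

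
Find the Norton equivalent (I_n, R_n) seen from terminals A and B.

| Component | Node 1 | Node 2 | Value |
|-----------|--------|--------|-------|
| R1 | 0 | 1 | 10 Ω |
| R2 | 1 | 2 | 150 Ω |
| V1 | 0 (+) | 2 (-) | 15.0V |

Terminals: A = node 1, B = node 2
Find the Thévenin equivalent first; then I_n = V_th/R_th and R_n = R_th.
Step 1 — V_th is the open-circuit voltage V_A - V_B (nothing connected across the terminals).
Nodal analysis, taking node 2 as the 0 V reference.
Source V1 fixes V_0 = 15 V.
KCL at each unknown node (sum of currents leaving = 0; resistances in Ω):
  Node 1: (V_1 - 15)/10 + (V_1 - 0)/150 = 0
Collecting terms: 0.1067 × V_1 = 1.5  =>  V_1 = 14.06 V
V_th = V_1 - V_2 = 14.06 - 0 = 14.06 V
Step 2 — R_th: zero the source — replace V1 by a short circuit (node 2 merges into node 0) — and find the resistance seen between A (node 1) and B (node 0).
Reduce the network between node 1 (A) and node 0 (B) by series/parallel combination:
  Rp1 = R1 ‖ R2 (parallel, both between nodes 0 and 1) = 1/(1/10 + 1/150) = 9.375 Ω
R_th = 9.375 Ω
I_n = V_th/R_th = 14.06/9.375 = 1.5 A, and R_n = R_th = 9.375 Ω

Final answer: I_n = 1.5 A, R_n = 9.375 Ω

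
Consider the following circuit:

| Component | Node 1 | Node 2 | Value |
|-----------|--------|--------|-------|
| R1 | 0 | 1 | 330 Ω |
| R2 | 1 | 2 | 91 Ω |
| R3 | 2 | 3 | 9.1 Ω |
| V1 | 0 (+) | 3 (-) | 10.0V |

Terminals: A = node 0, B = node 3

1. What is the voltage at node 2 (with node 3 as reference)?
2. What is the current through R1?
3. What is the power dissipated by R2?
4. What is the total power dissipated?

Nodal analysis, taking node 3 as the 0 V reference.
Source V1 fixes V_0 = 10 V.
KCL at each unknown node (sum of currents leaving = 0; resistances in Ω):
  Node 1: (V_1 - 10)/330 + (V_1 - V_2)/91 = 0
  Node 2: (V_2 - V_1)/91 + (V_2 - 0)/9.1 = 0
Collecting terms (coefficients in siemens):
  0.01402·V_1 - 0.01099·V_2 = 0.0303
  0.1209·V_2 - 0.01099·V_1 = 0
Determinant D = (0.01402)(0.1209) - (-0.01099)(-0.01099) = 0.001574
V_1 = [(0.0303)(0.1209) - (-0.01099)(0)]/D = 2.327 V
V_2 = [(0.01402)(0) - (0.0303)(-0.01099)]/D = 0.2116 V
Part 1:
  Read off the nodal solution: V_2 = 0.2116 V
Part 2:
  I_R1 = (V_0 - V_1)/R1 = (10 - 2.327)/330 = 0.02325 A
  Magnitude: I_R1 = 0.02325 A
Part 3:
  I_R2 = (V_1 - V_2)/R2 = (2.327 - 0.2116)/91 = 0.02325 A
  P_R2 = I_R2² × R2 = (0.02325)² × 91 = 0.04919 W
Part 4:
  Power in each resistor, P = (ΔV)²/R:
    P_R1 = (10 - 2.327)²/330 = 0.1784 W
    P_R2 = (2.327 - 0.2116)²/91 = 0.04919 W
    P_R3 = (0.2116 - 0)²/9.1 = 0.004919 W
  P_total = P_R1 + P_R2 + P_R3 = 0.2325 W

Final answers:
1. V_2 = 0.2116 V
2. I_R1 = 0.02325 A
3. P_R2 = 0.04919 W
4. P_total = 0.2325 W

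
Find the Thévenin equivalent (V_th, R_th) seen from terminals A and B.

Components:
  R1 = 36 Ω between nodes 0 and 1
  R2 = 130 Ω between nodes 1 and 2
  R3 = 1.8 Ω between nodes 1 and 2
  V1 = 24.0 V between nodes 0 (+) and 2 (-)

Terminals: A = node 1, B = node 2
Step 1 — V_th is the open-circuit voltage V_A - V_B (nothing connected across the terminals).
Nodal analysis, taking node 2 as the 0 V reference.
Source V1 fixes V_0 = 24 V.
KCL at each unknown node (sum of currents leaving = 0; resistances in Ω):
  Node 1: (V_1 - 24)/36 + (V_1 - 0)/130 + (V_1 - 0)/1.8 = 0
Collecting terms: 0.591 × V_1 = 0.6667  =>  V_1 = 1.128 V
V_th = V_1 - V_2 = 1.128 - 0 = 1.128 V
Step 2 — R_th: zero the source — replace V1 by a short circuit (node 2 merges into node 0) — and find the resistance seen between A (node 1) and B (node 0).
Reduce the network between node 1 (A) and node 0 (B) by series/parallel combination:
  Rp1 = R1 ‖ R2 ‖ R3 (parallel, all between nodes 0 and 1) = 1/(1/36 + 1/130 + 1/1.8) = 1.692 Ω
R_th = 1.692 Ω

Final answer: V_th = 1.128 V, R_th = 1.692 Ω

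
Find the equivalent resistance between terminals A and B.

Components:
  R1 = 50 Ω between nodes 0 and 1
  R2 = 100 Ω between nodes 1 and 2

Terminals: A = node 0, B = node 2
Reduce the network between node 0 (A) and node 2 (B) by series/parallel combination:
  Rs1 = R1 + R2 (series, joined only at node 1) = 50 + 100 = 150 Ω
R_eq = 150 Ω

Final answer: 150 Ω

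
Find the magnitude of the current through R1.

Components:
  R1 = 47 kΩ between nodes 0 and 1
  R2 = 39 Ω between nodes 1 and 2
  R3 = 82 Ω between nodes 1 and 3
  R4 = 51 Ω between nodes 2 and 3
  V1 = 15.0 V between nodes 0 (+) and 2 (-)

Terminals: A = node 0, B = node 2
Nodal analysis, taking node 2 as the 0 V reference.
Source V1 fixes V_0 = 15 V.
KCL at each unknown node (sum of currents leaving = 0; resistances in Ω):
  Node 1: (V_1 - 15)/47000 + (V_1 - 0)/39 + (V_1 - V_3)/82 = 0
  Node 3: (V_3 - V_1)/82 + (V_3 - 0)/51 = 0
Collecting terms (coefficients in siemens):
  0.03786·V_1 - 0.0122·V_3 = 0.0003191
  0.0318·V_3 - 0.0122·V_1 = 0
Determinant D = (0.03786)(0.0318) - (-0.0122)(-0.0122) = 0.001055
V_1 = [(0.0003191)(0.0318) - (-0.0122)(0)]/D = 0.009618 V
V_3 = [(0.03786)(0) - (0.0003191)(-0.0122)]/D = 0.003688 V
I_R1 = (V_0 - V_1)/R1 = (15 - 0.009618)/47000 = 0.0003189 A
|I_R1| = 0.0003189 A

Final answer: |I_R1| = 0.0003189 A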